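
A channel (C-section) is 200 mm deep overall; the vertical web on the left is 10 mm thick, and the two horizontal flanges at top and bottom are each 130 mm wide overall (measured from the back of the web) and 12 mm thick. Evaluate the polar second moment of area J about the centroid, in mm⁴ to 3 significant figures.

J ≈ 4.06 × 10⁷ mm⁴

Decompose the section into non-overlapping parts with the origin at the bottom-left of its bounding rectangle.
Web: 10 × 200, A = 2 000 mm², y = 100 mm, Ī = 6 666 667 mm⁴.
Top flange (beyond web): 120 × 12, A = 1 440 mm², y = 194 mm, Ī = 17 280 mm⁴.
Bottom flange (beyond web): 120 × 12, A = 1 440 mm², y = 6 mm, Ī = 17 280 mm⁴.
By symmetry the centroid is at mid-height, ȳ = 100 mm.
Transfer each piece to the centroidal x-axis using Ī + A·d² with d = y − 100:
  web: d = 0 mm → contributes +6 666 667 mm⁴
  top flange (beyond web): d = 94 mm → contributes +12 741 120 mm⁴
  bottom flange (beyond web): d = -94 mm → contributes +12 741 120 mm⁴
Total I = 32 148 907 mm⁴.
For the y-axis: x̄ = 43.361 mm.
Repeating about the centroidal y-axis gives I_y = 8 459 552 mm⁴.
Polar second moment: J = I_x + I_y = 40 608 459 mm⁴.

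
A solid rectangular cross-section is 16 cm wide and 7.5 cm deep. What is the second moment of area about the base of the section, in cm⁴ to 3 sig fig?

The section: 16 × 7.5, A = 120 cm², y = 3.75 cm, Ī = 562.5 cm⁴.
Transfer it to the base of the section using Ī + A·d² with d = y − 0:
  the section: d = 3.75 cm → contributes +2 250 cm⁴
Total I = 2 250 cm⁴.

I_base ≈ 2250 cm⁴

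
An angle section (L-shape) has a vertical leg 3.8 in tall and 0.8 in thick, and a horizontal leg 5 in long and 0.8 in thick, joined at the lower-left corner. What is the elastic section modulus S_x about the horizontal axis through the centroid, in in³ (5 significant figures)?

S_x ≈ 2.7640 in³

Break the section into simple shapes (no overlaps), measuring from the bottom-left corner of the bounding box.
Vertical leg: 0.8 × 3.8, A = 3.04 in², y = 1.9 in, Ī = 3.658133 in⁴.
Horizontal leg (remainder): 4.2 × 0.8, A = 3.36 in², y = 0.4 in, Ī = 0.1792 in⁴.
Centroid: ȳ = ΣA·y / ΣA = 1.1125 in.
Transfer each piece to the horizontal axis through the centroid using Ī + A·d² with d = y − 1.1125:
  vertical leg: d = 0.7875 in → contributes +5.543408 in⁴
  horizontal leg (remainder): d = -0.7125 in → contributes +1.884925 in⁴
Total I = 7.428333 in⁴.
Extreme fibre distance c = 2.6875 in; S = I/c = 2.764031 in³.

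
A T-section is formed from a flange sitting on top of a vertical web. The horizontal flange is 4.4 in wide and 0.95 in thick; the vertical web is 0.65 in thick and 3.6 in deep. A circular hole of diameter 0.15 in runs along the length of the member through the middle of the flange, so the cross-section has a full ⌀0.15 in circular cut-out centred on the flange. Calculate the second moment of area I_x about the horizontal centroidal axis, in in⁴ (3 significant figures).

I_x ≈ 10.6 in⁴

Break the section into simple shapes (no overlaps), measuring from the bottom-left corner of the bounding box.
Flange: 4.4 × 0.95, A = 4.18 in², y = 4.075 in, Ī = 0.31437 in⁴.
Web: 0.65 × 3.6, A = 2.34 in², y = 1.8 in, Ī = 2.5272 in⁴.
Hole (subtracted): ⌀0.15, A = 0.017671 in², y = 4.075 in, Ī = 0.00002485 in⁴.
Centroid: ȳ = ΣA·y / ΣA = 3.2563 in.
Transfer each piece to the horizontal centroidal axis using Ī + A·d² with d = y − 3.2563:
  flange: d = 0.81871 in → contributes +3.1161 in⁴
  web: d = -1.4563 in → contributes +7.4898 in⁴
  hole: d = 0.81871 in → contributes −0.01187 in⁴
Total I = 10.594 in⁴.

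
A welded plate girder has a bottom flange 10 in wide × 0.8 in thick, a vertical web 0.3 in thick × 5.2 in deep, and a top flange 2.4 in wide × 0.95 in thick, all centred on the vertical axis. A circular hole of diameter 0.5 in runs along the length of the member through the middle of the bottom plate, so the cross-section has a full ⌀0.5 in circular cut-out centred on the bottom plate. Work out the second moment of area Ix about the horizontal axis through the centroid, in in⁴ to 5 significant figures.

Ix ≈ 72.803 in⁴

Break the section into simple shapes (no overlaps), measuring from the bottom-left corner of the bounding box.
Bottom plate: 10 × 0.8, A = 8 in², y = 0.4 in, Ī = 0.4266667 in⁴.
Web plate: 0.3 × 5.2, A = 1.56 in², y = 3.4 in, Ī = 3.5152 in⁴.
Top plate: 2.4 × 0.95, A = 2.28 in², y = 6.475 in, Ī = 0.171475 in⁴.
Hole (subtracted): ⌀0.5, A = 0.1963495 in², y = 0.4 in, Ī = 0.003067962 in⁴.
Centroid: ȳ = ΣA·y / ΣA = 1.991511 in.
Transfer each piece to the horizontal axis through the centroid using Ī + A·d² with d = y − 1.991511:
  bottom plate: d = -1.591511 in → contributes +20.68993 in⁴
  web plate: d = 1.408489 in → contributes +6.609992 in⁴
  top plate: d = 4.483489 in → contributes +46.00329 in⁴
  hole: d = -1.591511 in → contributes −0.5004033 in⁴
Total I = 72.8028 in⁴.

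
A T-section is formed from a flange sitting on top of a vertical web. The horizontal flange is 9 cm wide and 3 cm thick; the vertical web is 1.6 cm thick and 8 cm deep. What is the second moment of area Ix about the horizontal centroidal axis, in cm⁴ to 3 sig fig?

Ix ≈ 351 cm⁴

Treat the section as a set of non-overlapping primitives; coordinates are from the bounding-box lower-left.
Flange: 9 × 3, A = 27 cm², y = 9.5 cm, Ī = 20.25 cm⁴.
Web: 1.6 × 8, A = 12.8 cm², y = 4 cm, Ī = 68.267 cm⁴.
Centroid: ȳ = ΣA·y / ΣA = 7.7312 cm.
Transfer each piece to the horizontal centroidal axis using Ī + A·d² with d = y − 7.7312:
  flange: d = 1.7688 cm → contributes +104.73 cm⁴
  web: d = -3.7312 cm → contributes +246.46 cm⁴
Total I = 351.19 cm⁴.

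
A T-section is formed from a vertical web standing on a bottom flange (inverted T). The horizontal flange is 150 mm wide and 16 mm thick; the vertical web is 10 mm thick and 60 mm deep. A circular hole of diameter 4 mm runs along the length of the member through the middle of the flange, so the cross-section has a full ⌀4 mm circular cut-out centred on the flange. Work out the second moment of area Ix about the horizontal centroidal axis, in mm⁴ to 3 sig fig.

Ix ≈ 9.24 × 10⁵ mm⁴

Split into non-overlapping primitives; take the origin at the lower-left of the bounding box.
Flange: 150 × 16, A = 2 400 mm², y = 8 mm, Ī = 51 200 mm⁴.
Web: 10 × 60, A = 600 mm², y = 46 mm, Ī = 180 000 mm⁴.
Hole (subtracted): ⌀4, A = 12.566 mm², y = 8 mm, Ī = 12.566 mm⁴.
Centroid: ȳ = ΣA·y / ΣA = 15.632 mm.
Transfer each piece to the horizontal centroidal axis using Ī + A·d² with d = y − 15.632:
  flange: d = -7.632 mm → contributes +190 993 mm⁴
  web: d = 30.368 mm → contributes +733 330 mm⁴
  hole: d = -7.632 mm → contributes −744.52 mm⁴
Total I = 923 579 mm⁴.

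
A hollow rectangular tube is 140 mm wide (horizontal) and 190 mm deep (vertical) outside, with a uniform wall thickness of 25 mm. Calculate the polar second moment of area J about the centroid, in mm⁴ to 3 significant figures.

J ≈ 9.44 × 10⁷ mm⁴

Break the section into simple shapes (no overlaps), measuring from the bottom-left corner of the bounding box.
Outer rectangle: 140 × 190, A = 26 600 mm², y = 95 mm, Ī = 80 021 667 mm⁴.
Inner void (subtracted): 90 × 140, A = 12 600 mm², y = 95 mm, Ī = 20 580 000 mm⁴.
By symmetry the centroid is at mid-height, ȳ = 95 mm.
All pieces are centred on the centroidal x-axis, so I = ΣĪ (holes subtracted) = 59 441 667 mm⁴.
Repeating about the centroidal y-axis gives I_y = 34 941 667 mm⁴.
Polar second moment: J = I_x + I_y = 94 383 333 mm⁴.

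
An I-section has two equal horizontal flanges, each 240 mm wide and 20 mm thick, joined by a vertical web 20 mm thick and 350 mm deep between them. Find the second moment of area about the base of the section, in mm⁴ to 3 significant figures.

Split into non-overlapping primitives; take the origin at the lower-left of the bounding box.
Bottom flange: 240 × 20, A = 4 800 mm², y = 10 mm, Ī = 160 000 mm⁴.
Web: 20 × 350, A = 7 000 mm², y = 195 mm, Ī = 71 458 333 mm⁴.
Top flange: 240 × 20, A = 4 800 mm², y = 380 mm, Ī = 160 000 mm⁴.
Transfer each piece to the bottom edge using Ī + A·d² with d = y − 0:
  bottom flange: d = 10 mm → contributes +640 000 mm⁴
  web: d = 195 mm → contributes +337 633 333 mm⁴
  top flange: d = 380 mm → contributes +693 280 000 mm⁴
Total I = 1 031 553 333 mm⁴.

I_base ≈ 1.03 × 10⁹ mm⁴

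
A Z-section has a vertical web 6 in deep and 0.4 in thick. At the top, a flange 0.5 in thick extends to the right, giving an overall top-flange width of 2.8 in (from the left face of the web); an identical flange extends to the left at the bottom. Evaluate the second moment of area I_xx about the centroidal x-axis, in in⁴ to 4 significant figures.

Decompose the section into non-overlapping parts with the origin at the bottom-left of its bounding rectangle.
Web: 0.4 × 6, A = 2.4 in², y = 3 in, Ī = 7.2 in⁴.
Top flange (beyond web): 2.4 × 0.5, A = 1.2 in², y = 5.75 in, Ī = 0.025 in⁴.
Bottom flange (beyond web): 2.4 × 0.5, A = 1.2 in², y = 0.25 in, Ī = 0.025 in⁴.
Centroid: ȳ = ΣA·y / ΣA = 3 in.
Transfer each piece to the centroidal x-axis using Ī + A·d² with d = y − 3:
  web: d = 0 in → contributes +7.2 in⁴
  top flange (beyond web): d = 2.75 in → contributes +9.1 in⁴
  bottom flange (beyond web): d = -2.75 in → contributes +9.1 in⁴
Total I = 25.4 in⁴.

I_xx ≈ 25.40 in⁴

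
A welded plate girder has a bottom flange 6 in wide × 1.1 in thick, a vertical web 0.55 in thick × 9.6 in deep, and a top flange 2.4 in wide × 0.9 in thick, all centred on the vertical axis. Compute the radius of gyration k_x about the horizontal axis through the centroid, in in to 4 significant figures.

k_x ≈ 4.210 in

Decompose the section into non-overlapping parts with the origin at the bottom-left of its bounding rectangle.
Bottom plate: 6 × 1.1, A = 6.6 in², y = 0.55 in, Ī = 0.6655 in⁴.
Web plate: 0.55 × 9.6, A = 5.28 in², y = 5.9 in, Ī = 40.5504 in⁴.
Top plate: 2.4 × 0.9, A = 2.16 in², y = 11.15 in, Ī = 0.1458 in⁴.
Centroid: ȳ = ΣA·y / ΣA = 4.19274 in.
Transfer each piece to the horizontal axis through the centroid using Ī + A·d² with d = y − 4.19274:
  bottom plate: d = -3.64274 in → contributes +88.2443 in⁴
  web plate: d = 1.70726 in → contributes +55.9403 in⁴
  top plate: d = 6.95726 in → contributes +104.697 in⁴
Total I = 248.882 in⁴.
Radius of gyration: k = √(I/A) = √(248.882 / 14.04) = 4.2103 in.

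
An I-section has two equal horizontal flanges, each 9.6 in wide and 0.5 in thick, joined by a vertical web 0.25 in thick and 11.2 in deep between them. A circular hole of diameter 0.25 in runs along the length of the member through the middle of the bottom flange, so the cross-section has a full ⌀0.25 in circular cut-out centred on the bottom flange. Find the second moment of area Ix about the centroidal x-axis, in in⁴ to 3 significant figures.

Treat the section as a set of non-overlapping primitives; coordinates are from the bounding-box lower-left.
Bottom flange: 9.6 × 0.5, A = 4.8 in², y = 0.25 in, Ī = 0.1 in⁴.
Web: 0.25 × 11.2, A = 2.8 in², y = 6.1 in, Ī = 29.269 in⁴.
Top flange: 9.6 × 0.5, A = 4.8 in², y = 11.95 in, Ī = 0.1 in⁴.
Hole (subtracted): ⌀0.25, A = 0.049087 in², y = 0.25 in, Ī = 0.00019175 in⁴.
Centroid: ȳ = ΣA·y / ΣA = 6.1233 in.
Transfer each piece to the centroidal x-axis using Ī + A·d² with d = y − 6.1233:
  bottom flange: d = -5.8733 in → contributes +165.68 in⁴
  web: d = -0.02325 in → contributes +29.271 in⁴
  top flange: d = 5.8267 in → contributes +163.06 in⁴
  hole: d = -5.8733 in → contributes −1.6935 in⁴
Total I = 356.32 in⁴.

Ix ≈ 356 in⁴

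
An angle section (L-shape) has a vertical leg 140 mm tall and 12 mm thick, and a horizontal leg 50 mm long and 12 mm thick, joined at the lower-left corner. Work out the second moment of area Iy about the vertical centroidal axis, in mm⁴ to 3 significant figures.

Iy ≈ 2.99 × 10⁵ mm⁴

Break the section into simple shapes (no overlaps), measuring from the bottom-left corner of the bounding box.
Vertical leg: 12 × 140, A = 1 680 mm², x = 6 mm, Ī = 20 160 mm⁴.
Horizontal leg (remainder): 38 × 12, A = 456 mm², x = 31 mm, Ī = 54 872 mm⁴.
Centroid: x̄ = ΣA·x / ΣA = 11.337 mm.
Transfer each piece to the vertical centroidal axis using Ī + A·d² with d = x − 11.337:
  vertical leg: d = -5.3371 mm → contributes +68 014 mm⁴
  horizontal leg (remainder): d = 19.663 mm → contributes +231 175 mm⁴
Total I = 299 189 mm⁴.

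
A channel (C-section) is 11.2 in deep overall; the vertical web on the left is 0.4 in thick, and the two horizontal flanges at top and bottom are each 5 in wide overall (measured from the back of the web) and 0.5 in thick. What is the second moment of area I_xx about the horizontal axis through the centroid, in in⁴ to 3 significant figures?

Split into non-overlapping primitives; take the origin at the lower-left of the bounding box.
Web: 0.4 × 11.2, A = 4.48 in², y = 5.6 in, Ī = 46.831 in⁴.
Top flange (beyond web): 4.6 × 0.5, A = 2.3 in², y = 10.95 in, Ī = 0.047917 in⁴.
Bottom flange (beyond web): 4.6 × 0.5, A = 2.3 in², y = 0.25 in, Ī = 0.047917 in⁴.
By symmetry the centroid is at mid-height, ȳ = 5.6 in.
Transfer each piece to the horizontal axis through the centroid using Ī + A·d² with d = y − 5.6:
  web: d = 0 in → contributes +46.831 in⁴
  top flange (beyond web): d = 5.35 in → contributes +65.88 in⁴
  bottom flange (beyond web): d = -5.35 in → contributes +65.88 in⁴
Total I = 178.59 in⁴.

I_xx ≈ 179 in⁴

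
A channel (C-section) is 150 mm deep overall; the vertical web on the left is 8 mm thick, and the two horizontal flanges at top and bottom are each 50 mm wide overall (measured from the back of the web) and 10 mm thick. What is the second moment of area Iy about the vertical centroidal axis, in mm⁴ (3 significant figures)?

Treat the section as a set of non-overlapping primitives; coordinates are from the bounding-box lower-left.
Web: 8 × 150, A = 1 200 mm², x = 4 mm, Ī = 6 400 mm⁴.
Top flange (beyond web): 42 × 10, A = 420 mm², x = 29 mm, Ī = 61 740 mm⁴.
Bottom flange (beyond web): 42 × 10, A = 420 mm², x = 29 mm, Ī = 61 740 mm⁴.
Centroid: x̄ = ΣA·x / ΣA = 14.294 mm.
Transfer each piece to the vertical centroidal axis using Ī + A·d² with d = x − 14.294:
  web: d = -10.294 mm → contributes +133 563 mm⁴
  top flange (beyond web): d = 14.706 mm → contributes +152 570 mm⁴
  bottom flange (beyond web): d = 14.706 mm → contributes +152 570 mm⁴
Total I = 438 704 mm⁴.

Iy ≈ 4.39 × 10⁵ mm⁴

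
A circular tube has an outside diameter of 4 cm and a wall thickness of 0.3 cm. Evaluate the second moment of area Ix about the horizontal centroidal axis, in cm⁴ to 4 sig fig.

Treat the section as a set of non-overlapping primitives; coordinates are from the bounding-box lower-left.
Outer circle: ⌀4, A = 12.5664 cm², y = 2 cm, Ī = 12.5664 cm⁴.
Bore (subtracted): ⌀3.4, A = 9.0792 cm², y = 2 cm, Ī = 6.55972 cm⁴.
By symmetry the centroid is at mid-height, ȳ = 2 cm.
All pieces are centred on the horizontal centroidal axis, so I = ΣĪ (holes subtracted) = 6.00665 cm⁴.

Ix ≈ 6.007 cm⁴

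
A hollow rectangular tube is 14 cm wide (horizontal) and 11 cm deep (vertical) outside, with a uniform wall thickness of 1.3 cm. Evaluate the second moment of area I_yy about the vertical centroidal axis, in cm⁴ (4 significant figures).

I_yy ≈ 1478 cm⁴

Break the section into simple shapes (no overlaps), measuring from the bottom-left corner of the bounding box.
Outer rectangle: 14 × 11, A = 154 cm², x = 7 cm, Ī = 2515.33 cm⁴.
Inner void (subtracted): 11.4 × 8.4, A = 95.76 cm², x = 7 cm, Ī = 1037.08 cm⁴.
By symmetry the centroid is at mid-width, x̄ = 7 cm.
All pieces are centred on the vertical centroidal axis, so I = ΣĪ (holes subtracted) = 1478.25 cm⁴.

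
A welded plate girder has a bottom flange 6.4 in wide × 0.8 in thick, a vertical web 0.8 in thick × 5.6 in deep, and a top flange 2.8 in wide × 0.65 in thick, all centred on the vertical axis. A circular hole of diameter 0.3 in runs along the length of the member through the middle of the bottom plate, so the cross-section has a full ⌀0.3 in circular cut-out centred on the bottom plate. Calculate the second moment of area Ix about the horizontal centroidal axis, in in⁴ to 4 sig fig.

Split into non-overlapping primitives; take the origin at the lower-left of the bounding box.
Bottom plate: 6.4 × 0.8, A = 5.12 in², y = 0.4 in, Ī = 0.273067 in⁴.
Web plate: 0.8 × 5.6, A = 4.48 in², y = 3.6 in, Ī = 11.7077 in⁴.
Top plate: 2.8 × 0.65, A = 1.82 in², y = 6.725 in, Ī = 0.0640792 in⁴.
Hole (subtracted): ⌀0.3, A = 0.0706858 in², y = 0.4 in, Ī = 0.000397608 in⁴.
Centroid: ȳ = ΣA·y / ΣA = 2.67745 in.
Transfer each piece to the horizontal centroidal axis using Ī + A·d² with d = y − 2.67745:
  bottom plate: d = -2.27745 in → contributes +26.8294 in⁴
  web plate: d = 0.92255 in → contributes +15.5207 in⁴
  top plate: d = 4.04755 in → contributes +29.8805 in⁴
  hole: d = -2.27745 in → contributes −0.36703 in⁴
Total I = 71.8635 in⁴.

Ix ≈ 71.86 in⁴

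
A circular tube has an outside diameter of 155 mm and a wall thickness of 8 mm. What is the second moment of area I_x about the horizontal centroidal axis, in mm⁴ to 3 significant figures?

I_x ≈ 1.00 × 10⁷ mm⁴

Break the section into simple shapes (no overlaps), measuring from the bottom-left corner of the bounding box.
Outer circle: ⌀155, A = 18 869 mm², y = 77.5 mm, Ī = 28 333 269 mm⁴.
Bore (subtracted): ⌀139, A = 15 175 mm², y = 77.5 mm, Ī = 18 324 372 mm⁴.
By symmetry the centroid is at mid-height, ȳ = 77.5 mm.
All pieces are centred on the horizontal centroidal axis, so I = ΣĪ (holes subtracted) = 10 008 897 mm⁴.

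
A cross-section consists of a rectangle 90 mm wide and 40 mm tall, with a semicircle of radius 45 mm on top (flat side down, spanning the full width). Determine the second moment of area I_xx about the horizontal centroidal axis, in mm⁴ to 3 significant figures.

Split into non-overlapping primitives; take the origin at the lower-left of the bounding box.
Rectangular body: 90 × 40, A = 3 600 mm², y = 20 mm, Ī = 480 000 mm⁴.
Semicircular cap: semicircle r = 45, A = 3180.9 mm², y = 59.099 mm, Ī = 450 072 mm⁴.
Centroid: ȳ = ΣA·y / ΣA = 38.341 mm.
Transfer each piece to the horizontal centroidal axis using Ī + A·d² with d = y − 38.341:
  rectangular body: d = -18.341 mm → contributes +1 691 002 mm⁴
  semicircular cap: d = 20.758 mm → contributes +1 820 645 mm⁴
Total I = 3 511 647 mm⁴.

I_xx ≈ 3.51 × 10⁶ mm⁴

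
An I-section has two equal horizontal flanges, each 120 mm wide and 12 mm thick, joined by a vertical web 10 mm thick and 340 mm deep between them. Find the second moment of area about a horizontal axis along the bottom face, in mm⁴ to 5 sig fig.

Treat the section as a set of non-overlapping primitives; coordinates are from the bounding-box lower-left.
Bottom flange: 120 × 12, A = 1 440 mm², y = 6 mm, Ī = 17 280 mm⁴.
Web: 10 × 340, A = 3 400 mm², y = 182 mm, Ī = 32 753 333 mm⁴.
Top flange: 120 × 12, A = 1 440 mm², y = 358 mm, Ī = 17 280 mm⁴.
Transfer each piece to the bottom edge using Ī + A·d² with d = y − 0:
  bottom flange: d = 6 mm → contributes +69 120 mm⁴
  web: d = 182 mm → contributes +145 374 933 mm⁴
  top flange: d = 358 mm → contributes +184 573 440 mm⁴
Total I = 330 017 493 mm⁴.

I_base ≈ 3.3002 × 10⁸ mm⁴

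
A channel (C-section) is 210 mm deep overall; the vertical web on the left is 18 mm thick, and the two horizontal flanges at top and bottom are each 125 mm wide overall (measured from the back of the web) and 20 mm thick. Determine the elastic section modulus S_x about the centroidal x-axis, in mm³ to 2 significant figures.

S_x ≈ 5.0 × 10⁵ mm³

Treat the section as a set of non-overlapping primitives; coordinates are from the bounding-box lower-left.
Web: 18 × 210, A = 3 780 mm², y = 105 mm, Ī = 13 891 500 mm⁴.
Top flange (beyond web): 107 × 20, A = 2 140 mm², y = 200 mm, Ī = 71 333 mm⁴.
Bottom flange (beyond web): 107 × 20, A = 2 140 mm², y = 10 mm, Ī = 71 333 mm⁴.
By symmetry the centroid is at mid-height, ȳ = 105 mm.
Transfer each piece to the centroidal x-axis using Ī + A·d² with d = y − 105:
  web: d = 0 mm → contributes +13 891 500 mm⁴
  top flange (beyond web): d = 95 mm → contributes +19 384 833 mm⁴
  bottom flange (beyond web): d = -95 mm → contributes +19 384 833 mm⁴
Total I = 52 661 167 mm⁴.
Extreme fibre distance c = 105 mm; S = I/c = 501 535 mm³.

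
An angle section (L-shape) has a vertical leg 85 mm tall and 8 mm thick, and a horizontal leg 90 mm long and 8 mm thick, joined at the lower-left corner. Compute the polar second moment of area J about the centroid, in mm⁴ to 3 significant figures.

J ≈ 1.96 × 10⁶ mm⁴

Break the section into simple shapes (no overlaps), measuring from the bottom-left corner of the bounding box.
Vertical leg: 8 × 85, A = 680 mm², y = 42.5 mm, Ī = 409 417 mm⁴.
Horizontal leg (remainder): 82 × 8, A = 656 mm², y = 4 mm, Ī = 3498.7 mm⁴.
Centroid: ȳ = ΣA·y / ΣA = 23.596 mm.
Transfer each piece to the centroidal x-axis using Ī + A·d² with d = y − 23.596:
  vertical leg: d = 18.904 mm → contributes +652 427 mm⁴
  horizontal leg (remainder): d = -19.596 mm → contributes +255 400 mm⁴
Total I = 907 827 mm⁴.
For the y-axis: x̄ = 26.096 mm.
Repeating about the centroidal y-axis gives I_y = 1 047 337 mm⁴.
Polar second moment: J = I_x + I_y = 1 955 164 mm⁴.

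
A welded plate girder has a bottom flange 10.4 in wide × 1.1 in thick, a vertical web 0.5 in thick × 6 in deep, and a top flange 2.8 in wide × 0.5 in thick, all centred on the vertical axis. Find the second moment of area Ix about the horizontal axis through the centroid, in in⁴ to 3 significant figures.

Treat the section as a set of non-overlapping primitives; coordinates are from the bounding-box lower-left.
Bottom plate: 10.4 × 1.1, A = 11.44 in², y = 0.55 in, Ī = 1.1535 in⁴.
Web plate: 0.5 × 6, A = 3 in², y = 4.1 in, Ī = 9 in⁴.
Top plate: 2.8 × 0.5, A = 1.4 in², y = 7.35 in, Ī = 0.029167 in⁴.
Centroid: ȳ = ΣA·y / ΣA = 1.8234 in.
Transfer each piece to the horizontal axis through the centroid using Ī + A·d² with d = y − 1.8234:
  bottom plate: d = -1.2734 in → contributes +19.703 in⁴
  web plate: d = 2.2766 in → contributes +24.549 in⁴
  top plate: d = 5.5266 in → contributes +42.79 in⁴
Total I = 87.043 in⁴.

Ix ≈ 87.0 in⁴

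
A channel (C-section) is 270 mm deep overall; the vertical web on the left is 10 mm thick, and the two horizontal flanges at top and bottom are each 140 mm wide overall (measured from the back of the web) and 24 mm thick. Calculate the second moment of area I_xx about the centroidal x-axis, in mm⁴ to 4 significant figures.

Treat the section as a set of non-overlapping primitives; coordinates are from the bounding-box lower-left.
Web: 10 × 270, A = 2 700 mm², y = 135 mm, Ī = 16 402 500 mm⁴.
Top flange (beyond web): 130 × 24, A = 3 120 mm², y = 258 mm, Ī = 149 760 mm⁴.
Bottom flange (beyond web): 130 × 24, A = 3 120 mm², y = 12 mm, Ī = 149 760 mm⁴.
By symmetry the centroid is at mid-height, ȳ = 135 mm.
Transfer each piece to the centroidal x-axis using Ī + A·d² with d = y − 135:
  web: d = 0 mm → contributes +16 402 500 mm⁴
  top flange (beyond web): d = 123 mm → contributes +47 352 240 mm⁴
  bottom flange (beyond web): d = -123 mm → contributes +47 352 240 mm⁴
Total I = 111 106 980 mm⁴.

I_xx ≈ 1.111 × 10⁸ mm⁴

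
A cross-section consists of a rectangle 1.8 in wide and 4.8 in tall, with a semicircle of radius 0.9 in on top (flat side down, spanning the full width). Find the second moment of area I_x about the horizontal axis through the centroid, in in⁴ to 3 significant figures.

I_x ≈ 25.2 in⁴

Decompose the section into non-overlapping parts with the origin at the bottom-left of its bounding rectangle.
Rectangular body: 1.8 × 4.8, A = 8.64 in², y = 2.4 in, Ī = 16.589 in⁴.
Semicircular cap: semicircle r = 0.9, A = 1.2723 in², y = 5.182 in, Ī = 0.072012 in⁴.
Centroid: ȳ = ΣA·y / ΣA = 2.7571 in.
Transfer each piece to the horizontal axis through the centroid using Ī + A·d² with d = y − 2.7571:
  rectangular body: d = -0.35709 in → contributes +17.691 in⁴
  semicircular cap: d = 2.4249 in → contributes +7.5534 in⁴
Total I = 25.244 in⁴.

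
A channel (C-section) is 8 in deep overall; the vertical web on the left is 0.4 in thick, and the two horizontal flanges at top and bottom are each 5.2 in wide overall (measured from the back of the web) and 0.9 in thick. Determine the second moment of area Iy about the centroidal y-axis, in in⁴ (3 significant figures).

Split into non-overlapping primitives; take the origin at the lower-left of the bounding box.
Web: 0.4 × 8, A = 3.2 in², x = 0.2 in, Ī = 0.042667 in⁴.
Top flange (beyond web): 4.8 × 0.9, A = 4.32 in², x = 2.8 in, Ī = 8.2944 in⁴.
Bottom flange (beyond web): 4.8 × 0.9, A = 4.32 in², x = 2.8 in, Ī = 8.2944 in⁴.
Centroid: x̄ = ΣA·x / ΣA = 2.0973 in.
Transfer each piece to the centroidal y-axis using Ī + A·d² with d = x − 2.0973:
  web: d = -1.8973 in → contributes +11.562 in⁴
  top flange (beyond web): d = 0.7027 in → contributes +10.428 in⁴
  bottom flange (beyond web): d = 0.7027 in → contributes +10.428 in⁴
Total I = 32.417 in⁴.

Iy ≈ 32.4 in⁴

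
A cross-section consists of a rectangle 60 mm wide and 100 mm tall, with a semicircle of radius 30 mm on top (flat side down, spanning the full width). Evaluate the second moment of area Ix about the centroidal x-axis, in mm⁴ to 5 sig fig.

Ix ≈ 9.5915 × 10⁶ mm⁴

Treat the section as a set of non-overlapping primitives; coordinates are from the bounding-box lower-left.
Rectangular body: 60 × 100, A = 6 000 mm², y = 50 mm, Ī = 5 000 000 mm⁴.
Semicircular cap: semicircle r = 30, A = 1413.717 mm², y = 112.7324 mm, Ī = 88903.14 mm⁴.
Centroid: ȳ = ΣA·y / ΣA = 61.9624 mm.
Transfer each piece to the centroidal x-axis using Ī + A·d² with d = y − 61.9624:
  rectangular body: d = -11.9624 mm → contributes +5 858 594 mm⁴
  semicircular cap: d = 50.77 mm → contributes +3 732 889 mm⁴
Total I = 9 591 483 mm⁴.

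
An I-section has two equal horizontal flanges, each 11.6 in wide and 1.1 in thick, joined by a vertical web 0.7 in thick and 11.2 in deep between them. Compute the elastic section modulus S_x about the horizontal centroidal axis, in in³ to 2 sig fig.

Break the section into simple shapes (no overlaps), measuring from the bottom-left corner of the bounding box.
Bottom flange: 11.6 × 1.1, A = 12.76 in², y = 0.55 in, Ī = 1.287 in⁴.
Web: 0.7 × 11.2, A = 7.84 in², y = 6.7 in, Ī = 81.95 in⁴.
Top flange: 11.6 × 1.1, A = 12.76 in², y = 12.85 in, Ī = 1.287 in⁴.
By symmetry the centroid is at mid-height, ȳ = 6.7 in.
Transfer each piece to the horizontal centroidal axis using Ī + A·d² with d = y − 6.7:
  bottom flange: d = -6.15 in → contributes +483.9 in⁴
  web: d = 0 in → contributes +81.95 in⁴
  top flange: d = 6.15 in → contributes +483.9 in⁴
Total I = 1 050 in⁴.
Extreme fibre distance c = 6.7 in; S = I/c = 156.7 in³.

S_x ≈ 160 in³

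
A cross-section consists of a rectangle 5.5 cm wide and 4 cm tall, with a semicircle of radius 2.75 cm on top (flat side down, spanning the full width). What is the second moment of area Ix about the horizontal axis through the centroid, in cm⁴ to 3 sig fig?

Split into non-overlapping primitives; take the origin at the lower-left of the bounding box.
Rectangular body: 5.5 × 4, A = 22 cm², y = 2 cm, Ī = 29.333 cm⁴.
Semicircular cap: semicircle r = 2.75, A = 11.879 cm², y = 5.1671 cm, Ī = 6.2772 cm⁴.
Centroid: ȳ = ΣA·y / ΣA = 3.1105 cm.
Transfer each piece to the horizontal axis through the centroid using Ī + A·d² with d = y − 3.1105:
  rectangular body: d = -1.1105 cm → contributes +56.464 cm⁴
  semicircular cap: d = 2.0566 cm → contributes +56.523 cm⁴
Total I = 112.99 cm⁴.

Ix ≈ 113 cm⁴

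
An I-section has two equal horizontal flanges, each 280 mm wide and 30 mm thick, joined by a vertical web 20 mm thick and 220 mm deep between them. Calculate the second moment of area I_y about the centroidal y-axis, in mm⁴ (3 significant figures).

Treat the section as a set of non-overlapping primitives; coordinates are from the bounding-box lower-left.
Bottom flange: 280 × 30, A = 8 400 mm², x = 140 mm, Ī = 54 880 000 mm⁴.
Web: 20 × 220, A = 4 400 mm², x = 140 mm, Ī = 146 667 mm⁴.
Top flange: 280 × 30, A = 8 400 mm², x = 140 mm, Ī = 54 880 000 mm⁴.
By symmetry the centroid is at mid-width, x̄ = 140 mm.
All pieces are centred on the centroidal y-axis, so I = ΣĪ = 109 906 667 mm⁴.

I_y ≈ 1.10 × 10⁸ mm⁴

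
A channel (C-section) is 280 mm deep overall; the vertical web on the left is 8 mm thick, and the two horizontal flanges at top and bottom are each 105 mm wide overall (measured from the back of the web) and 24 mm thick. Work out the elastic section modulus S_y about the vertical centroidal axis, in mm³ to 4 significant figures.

Break the section into simple shapes (no overlaps), measuring from the bottom-left corner of the bounding box.
Web: 8 × 280, A = 2 240 mm², x = 4 mm, Ī = 11946.7 mm⁴.
Top flange (beyond web): 97 × 24, A = 2 328 mm², x = 56.5 mm, Ī = 1 825 346 mm⁴.
Bottom flange (beyond web): 97 × 24, A = 2 328 mm², x = 56.5 mm, Ī = 1 825 346 mm⁴.
Centroid: x̄ = ΣA·x / ΣA = 39.4466 mm.
Transfer each piece to the vertical centroidal axis using Ī + A·d² with d = x − 39.4466:
  web: d = -35.4466 mm → contributes +2 826 426 mm⁴
  top flange (beyond web): d = 17.0534 mm → contributes +2 502 369 mm⁴
  bottom flange (beyond web): d = 17.0534 mm → contributes +2 502 369 mm⁴
Total I = 7 831 163 mm⁴.
Extreme fibre distance c = 65.5534 mm; S = I/c = 119 462 mm³.

S_y ≈ 1.195 × 10⁵ mm³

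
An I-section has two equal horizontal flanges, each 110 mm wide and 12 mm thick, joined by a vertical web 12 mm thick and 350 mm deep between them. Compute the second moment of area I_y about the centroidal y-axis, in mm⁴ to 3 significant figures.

Split into non-overlapping primitives; take the origin at the lower-left of the bounding box.
Bottom flange: 110 × 12, A = 1 320 mm², x = 55 mm, Ī = 1 331 000 mm⁴.
Web: 12 × 350, A = 4 200 mm², x = 55 mm, Ī = 50 400 mm⁴.
Top flange: 110 × 12, A = 1 320 mm², x = 55 mm, Ī = 1 331 000 mm⁴.
By symmetry the centroid is at mid-width, x̄ = 55 mm.
All pieces are centred on the centroidal y-axis, so I = ΣĪ = 2 712 400 mm⁴.

I_y ≈ 2.71 × 10⁶ mm⁴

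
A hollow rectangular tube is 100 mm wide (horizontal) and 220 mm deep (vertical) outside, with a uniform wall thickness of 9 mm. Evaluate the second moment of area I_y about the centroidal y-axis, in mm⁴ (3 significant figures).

Treat the section as a set of non-overlapping primitives; coordinates are from the bounding-box lower-left.
Outer rectangle: 100 × 220, A = 22 000 mm², x = 50 mm, Ī = 18 333 333 mm⁴.
Inner void (subtracted): 82 × 202, A = 16 564 mm², x = 50 mm, Ī = 9 281 361 mm⁴.
By symmetry the centroid is at mid-width, x̄ = 50 mm.
All pieces are centred on the centroidal y-axis, so I = ΣĪ (holes subtracted) = 9 051 972 mm⁴.

I_y ≈ 9.05 × 10⁶ mm⁴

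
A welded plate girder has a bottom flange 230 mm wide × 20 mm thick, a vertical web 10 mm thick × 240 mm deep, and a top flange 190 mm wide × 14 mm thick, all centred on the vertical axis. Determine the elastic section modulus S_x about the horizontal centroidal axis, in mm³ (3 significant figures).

S_x ≈ 7.79 × 10⁵ mm³

Break the section into simple shapes (no overlaps), measuring from the bottom-left corner of the bounding box.
Bottom plate: 230 × 20, A = 4 600 mm², y = 10 mm, Ī = 153 333 mm⁴.
Web plate: 10 × 240, A = 2 400 mm², y = 140 mm, Ī = 11 520 000 mm⁴.
Top plate: 190 × 14, A = 2 660 mm², y = 267 mm, Ī = 43 447 mm⁴.
Centroid: ȳ = ΣA·y / ΣA = 113.07 mm.
Transfer each piece to the horizontal centroidal axis using Ī + A·d² with d = y − 113.07:
  bottom plate: d = -103.07 mm → contributes +49 017 534 mm⁴
  web plate: d = 26.934 mm → contributes +13 261 024 mm⁴
  top plate: d = 153.93 mm → contributes +63 073 739 mm⁴
Total I = 125 352 298 mm⁴.
Extreme fibre distance c = 160.93 mm; S = I/c = 778 906 mm³.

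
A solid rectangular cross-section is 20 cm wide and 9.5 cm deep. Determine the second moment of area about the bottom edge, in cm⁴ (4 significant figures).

I_base ≈ 5716 cm⁴

The section: 20 × 9.5, A = 190 cm², y = 4.75 cm, Ī = 1428.96 cm⁴.
Transfer it to a horizontal axis along the bottom face using Ī + A·d² with d = y − 0:
  the section: d = 4.75 cm → contributes +5715.83 cm⁴
Total I = 5715.83 cm⁴.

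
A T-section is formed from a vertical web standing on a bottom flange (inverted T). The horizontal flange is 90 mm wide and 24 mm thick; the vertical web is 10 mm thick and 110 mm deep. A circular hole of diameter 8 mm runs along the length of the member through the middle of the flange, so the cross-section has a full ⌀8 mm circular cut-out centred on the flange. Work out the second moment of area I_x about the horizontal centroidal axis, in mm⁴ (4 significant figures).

Decompose the section into non-overlapping parts with the origin at the bottom-left of its bounding rectangle.
Flange: 90 × 24, A = 2 160 mm², y = 12 mm, Ī = 103 680 mm⁴.
Web: 10 × 110, A = 1 100 mm², y = 79 mm, Ī = 1 109 167 mm⁴.
Hole (subtracted): ⌀8, A = 50.2655 mm², y = 12 mm, Ī = 201.062 mm⁴.
Centroid: ȳ = ΣA·y / ΣA = 34.9614 mm.
Transfer each piece to the horizontal centroidal axis using Ī + A·d² with d = y − 34.9614:
  flange: d = -22.9614 mm → contributes +1 242 488 mm⁴
  web: d = 44.0386 mm → contributes +3 242 505 mm⁴
  hole: d = -22.9614 mm → contributes −26702.3 mm⁴
Total I = 4 458 290 mm⁴.

I_x ≈ 4.458 × 10⁶ mm⁴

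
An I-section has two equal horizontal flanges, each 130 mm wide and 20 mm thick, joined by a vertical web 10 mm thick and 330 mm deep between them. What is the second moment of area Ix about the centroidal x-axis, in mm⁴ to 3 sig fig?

Ix ≈ 1.89 × 10⁸ mm⁴

Treat the section as a set of non-overlapping primitives; coordinates are from the bounding-box lower-left.
Bottom flange: 130 × 20, A = 2 600 mm², y = 10 mm, Ī = 86 667 mm⁴.
Web: 10 × 330, A = 3 300 mm², y = 185 mm, Ī = 29 947 500 mm⁴.
Top flange: 130 × 20, A = 2 600 mm², y = 360 mm, Ī = 86 667 mm⁴.
By symmetry the centroid is at mid-height, ȳ = 185 mm.
Transfer each piece to the centroidal x-axis using Ī + A·d² with d = y − 185:
  bottom flange: d = -175 mm → contributes +79 711 667 mm⁴
  web: d = 0 mm → contributes +29 947 500 mm⁴
  top flange: d = 175 mm → contributes +79 711 667 mm⁴
Total I = 189 370 833 mm⁴.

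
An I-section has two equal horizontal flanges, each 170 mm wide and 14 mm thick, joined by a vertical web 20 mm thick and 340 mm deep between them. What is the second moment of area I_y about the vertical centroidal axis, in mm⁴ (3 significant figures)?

I_y ≈ 1.17 × 10⁷ mm⁴

Break the section into simple shapes (no overlaps), measuring from the bottom-left corner of the bounding box.
Bottom flange: 170 × 14, A = 2 380 mm², x = 85 mm, Ī = 5 731 833 mm⁴.
Web: 20 × 340, A = 6 800 mm², x = 85 mm, Ī = 226 667 mm⁴.
Top flange: 170 × 14, A = 2 380 mm², x = 85 mm, Ī = 5 731 833 mm⁴.
By symmetry the centroid is at mid-width, x̄ = 85 mm.
All pieces are centred on the vertical centroidal axis, so I = ΣĪ = 11 690 333 mm⁴.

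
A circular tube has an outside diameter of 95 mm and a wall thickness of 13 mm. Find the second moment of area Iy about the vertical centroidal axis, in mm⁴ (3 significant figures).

Iy ≈ 2.89 × 10⁶ mm⁴

Decompose the section into non-overlapping parts with the origin at the bottom-left of its bounding rectangle.
Outer circle: ⌀95, A = 7088.2 mm², x = 47.5 mm, Ī = 3 998 198 mm⁴.
Bore (subtracted): ⌀69, A = 3739.3 mm², x = 47.5 mm, Ī = 1 112 670 mm⁴.
By symmetry the centroid is at mid-width, x̄ = 47.5 mm.
All pieces are centred on the vertical centroidal axis, so I = ΣĪ (holes subtracted) = 2 885 529 mm⁴.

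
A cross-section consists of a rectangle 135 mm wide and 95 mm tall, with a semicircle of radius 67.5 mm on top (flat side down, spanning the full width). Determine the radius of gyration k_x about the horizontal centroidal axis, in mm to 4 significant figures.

k_x ≈ 43.93 mm

Split into non-overlapping primitives; take the origin at the lower-left of the bounding box.
Rectangular body: 135 × 95, A = 12 825 mm², y = 47.5 mm, Ī = 9 645 469 mm⁴.
Semicircular cap: semicircle r = 67.5, A = 7156.94 mm², y = 123.648 mm, Ī = 2 278 490 mm⁴.
Centroid: ȳ = ΣA·y / ΣA = 74.7739 mm.
Transfer each piece to the horizontal centroidal axis using Ī + A·d² with d = y − 74.7739:
  rectangular body: d = -27.2739 mm → contributes +19 185 562 mm⁴
  semicircular cap: d = 48.874 mm → contributes +19 374 021 mm⁴
Total I = 38 559 583 mm⁴.
Radius of gyration: k = √(I/A) = √(38 559 583 / 19981.9) = 43.9286 mm.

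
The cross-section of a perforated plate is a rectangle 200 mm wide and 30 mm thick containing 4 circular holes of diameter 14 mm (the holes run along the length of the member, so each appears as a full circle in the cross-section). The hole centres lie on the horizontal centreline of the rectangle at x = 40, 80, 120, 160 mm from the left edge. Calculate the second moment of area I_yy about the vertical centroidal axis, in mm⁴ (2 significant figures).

I_yy ≈ 1.9 × 10⁷ mm⁴

Break the section into simple shapes (no overlaps), measuring from the bottom-left corner of the bounding box.
Plate: 200 × 30, A = 6 000 mm², x = 100 mm, Ī = 20 000 000 mm⁴.
Hole 1 (subtracted): ⌀14, A = 153.9 mm², x = 40 mm, Ī = 1 886 mm⁴.
Hole 2 (subtracted): ⌀14, A = 153.9 mm², x = 80 mm, Ī = 1 886 mm⁴.
Hole 3 (subtracted): ⌀14, A = 153.9 mm², x = 120 mm, Ī = 1 886 mm⁴.
Hole 4 (subtracted): ⌀14, A = 153.9 mm², x = 160 mm, Ī = 1 886 mm⁴.
By symmetry the centroid is at mid-width, x̄ = 100 mm.
Transfer each piece to the vertical centroidal axis using Ī + A·d² with d = x − 100:
  plate: d = 0 mm → contributes +20 000 000 mm⁴
  hole 1: d = -60 mm → contributes −556 063 mm⁴
  hole 2: d = -20 mm → contributes −63 461 mm⁴
  hole 3: d = 20 mm → contributes −63 461 mm⁴
  hole 4: d = 60 mm → contributes −556 063 mm⁴
Total I = 18 760 953 mm⁴.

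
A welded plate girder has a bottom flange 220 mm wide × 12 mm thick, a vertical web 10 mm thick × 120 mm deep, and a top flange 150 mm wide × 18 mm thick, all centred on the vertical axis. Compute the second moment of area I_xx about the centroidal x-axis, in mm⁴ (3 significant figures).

Decompose the section into non-overlapping parts with the origin at the bottom-left of its bounding rectangle.
Bottom plate: 220 × 12, A = 2 640 mm², y = 6 mm, Ī = 31 680 mm⁴.
Web plate: 10 × 120, A = 1 200 mm², y = 72 mm, Ī = 1 440 000 mm⁴.
Top plate: 150 × 18, A = 2 700 mm², y = 141 mm, Ī = 72 900 mm⁴.
Centroid: ȳ = ΣA·y / ΣA = 73.844 mm.
Transfer each piece to the centroidal x-axis using Ī + A·d² with d = y − 73.844:
  bottom plate: d = -67.844 mm → contributes +12 183 107 mm⁴
  web plate: d = -1.844 mm → contributes +1 444 081 mm⁴
  top plate: d = 67.156 mm → contributes +12 249 693 mm⁴
Total I = 25 876 881 mm⁴.

I_xx ≈ 2.59 × 10⁷ mm⁴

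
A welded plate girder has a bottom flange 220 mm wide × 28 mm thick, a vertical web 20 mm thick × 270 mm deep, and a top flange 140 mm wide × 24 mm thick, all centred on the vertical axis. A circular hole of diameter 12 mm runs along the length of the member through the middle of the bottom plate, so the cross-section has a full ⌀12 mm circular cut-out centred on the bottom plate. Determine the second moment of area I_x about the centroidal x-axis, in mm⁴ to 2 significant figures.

I_x ≈ 2.3 × 10⁸ mm⁴

Decompose the section into non-overlapping parts with the origin at the bottom-left of its bounding rectangle.
Bottom plate: 220 × 28, A = 6 160 mm², y = 14 mm, Ī = 402 453 mm⁴.
Web plate: 20 × 270, A = 5 400 mm², y = 163 mm, Ī = 32 805 000 mm⁴.
Top plate: 140 × 24, A = 3 360 mm², y = 310 mm, Ī = 161 280 mm⁴.
Hole (subtracted): ⌀12, A = 113.1 mm², y = 14 mm, Ī = 1 018 mm⁴.
Centroid: ȳ = ΣA·y / ΣA = 135.5 mm.
Transfer each piece to the centroidal x-axis using Ī + A·d² with d = y − 135.5:
  bottom plate: d = -121.5 mm → contributes +91 350 179 mm⁴
  web plate: d = 27.49 mm → contributes +36 886 317 mm⁴
  top plate: d = 174.5 mm → contributes +102 464 512 mm⁴
  hole: d = -121.5 mm → contributes −1 670 814 mm⁴
Total I = 229 030 193 mm⁴.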